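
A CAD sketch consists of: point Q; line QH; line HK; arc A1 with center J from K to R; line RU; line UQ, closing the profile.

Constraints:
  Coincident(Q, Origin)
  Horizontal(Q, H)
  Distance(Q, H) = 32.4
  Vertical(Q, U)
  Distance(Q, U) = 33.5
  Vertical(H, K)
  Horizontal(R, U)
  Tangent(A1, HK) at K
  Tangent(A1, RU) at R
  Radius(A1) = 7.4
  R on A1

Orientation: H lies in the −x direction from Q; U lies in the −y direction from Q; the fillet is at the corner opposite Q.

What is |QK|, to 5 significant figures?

41.605

Q is at the origin; Q and H share the same y with |QH| = 32.4 and H on the −x side, so H = (-32.400, 0.0000). Q and U share the same x with |QU| = 33.5 and U on the −y side, so U = (0.0000, -33.500). The virtual corner opposite Q is at (-32.400, -33.500). The tangent condition forces JK to be normal to HK and the tangent condition forces JR to be normal to RU, with radius 7.4, so the center J sits 7.4 in from both sides at J = (-25.000, -26.100). That places the tangent points at K = (-32.400, -26.100) on HK and R = (-25.000, -33.500) on RU. Then |QK| = |K − Q| = 41.605.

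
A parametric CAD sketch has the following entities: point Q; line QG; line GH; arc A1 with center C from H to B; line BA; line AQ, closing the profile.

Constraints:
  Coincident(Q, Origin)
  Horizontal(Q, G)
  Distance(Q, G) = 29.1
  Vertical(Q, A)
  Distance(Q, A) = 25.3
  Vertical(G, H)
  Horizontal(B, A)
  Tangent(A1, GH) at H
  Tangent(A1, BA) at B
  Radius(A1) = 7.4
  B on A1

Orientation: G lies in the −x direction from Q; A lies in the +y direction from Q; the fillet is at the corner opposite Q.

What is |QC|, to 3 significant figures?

28.1

Q is at the origin; Q and G share the same y with |QG| = 29.1 and G on the −x side, so G = (-29.1, 0.00). QA is vertical with |QA| = 25.3 and A on the +y side, so A = (0.00, 25.3). The virtual corner opposite Q is at (-29.1, 25.3). A1 meets GH tangentially, so CH is at right angles to GH and the tangent condition forces CB to be normal to BA, with radius 7.4, so the center C sits 7.4 in from both sides at C = (-21.7, 17.9). Then |QC| = |C − Q| = 28.1.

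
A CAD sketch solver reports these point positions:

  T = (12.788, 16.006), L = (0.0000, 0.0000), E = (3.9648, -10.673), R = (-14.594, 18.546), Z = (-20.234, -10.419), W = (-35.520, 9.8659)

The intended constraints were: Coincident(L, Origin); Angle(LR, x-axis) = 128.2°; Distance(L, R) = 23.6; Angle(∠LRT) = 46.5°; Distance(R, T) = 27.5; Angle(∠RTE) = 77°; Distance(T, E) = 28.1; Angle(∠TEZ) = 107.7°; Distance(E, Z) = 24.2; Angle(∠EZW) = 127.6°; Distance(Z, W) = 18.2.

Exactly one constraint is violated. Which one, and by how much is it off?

Distance(Z, W) = 18.2 — off by 7.20.

L = (0.00, 0.00) ✓; LR at 128.2° ✓; |LR| = 23.60 ✓; ∠LRT = 46.50° ✓; |RT| = 27.50 ✓; ∠RTE = 77.00° ✓; |TE| = 28.10 ✓; ∠TEZ = 107.7° ✓; |EZ| = 24.20 ✓; ∠EZW = 127.6° ✓; |ZW| = 25.40 ✗.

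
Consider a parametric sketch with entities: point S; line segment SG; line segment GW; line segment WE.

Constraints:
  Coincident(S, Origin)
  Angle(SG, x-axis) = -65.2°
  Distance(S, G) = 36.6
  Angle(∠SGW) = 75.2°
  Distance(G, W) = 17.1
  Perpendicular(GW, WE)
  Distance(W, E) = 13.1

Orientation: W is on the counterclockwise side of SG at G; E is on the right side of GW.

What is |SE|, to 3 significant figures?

49.1

S is at the origin; SG runs at -65.2° with length 36.6, so G = 36.6·(cos -65.2°, sin -65.2°) = (15.4, -33.2). ∠SGW = 75.2°, so GW runs at -65.2° + (180° − 75.2°) = 39.6° from the x-axis; with |GW| = 17.1, W = G + 17.1·(cos 39.6°, sin 39.6°) = (28.5, -22.3). GW ⟂ WE; with |WE| = 13.1 on the right of GW, E = W + 13.1·(0.637, -0.771) = (36.9, -32.4). Then |SE| = |E − S| = 49.1.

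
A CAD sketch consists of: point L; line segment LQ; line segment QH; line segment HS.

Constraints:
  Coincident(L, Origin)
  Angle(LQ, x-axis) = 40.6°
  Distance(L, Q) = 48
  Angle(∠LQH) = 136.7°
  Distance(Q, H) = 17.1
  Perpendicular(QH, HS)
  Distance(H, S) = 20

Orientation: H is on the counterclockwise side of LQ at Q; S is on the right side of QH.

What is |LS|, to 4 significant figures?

74.22

∠LQH = 136.7°, so QH runs at 40.6° + (180° − 136.7°) = 83.90° from the x-axis; with |QH| = 17.1, H = Q + 17.1·(cos 83.90°, sin 83.90°) = (38.26, 48.24). QH ⟂ HS; with |HS| = 20.0 on the right of QH, S = H + 20.0·(0.9943, -0.1063) = (58.15, 46.12). Then |LS| = |S − L| = 74.22.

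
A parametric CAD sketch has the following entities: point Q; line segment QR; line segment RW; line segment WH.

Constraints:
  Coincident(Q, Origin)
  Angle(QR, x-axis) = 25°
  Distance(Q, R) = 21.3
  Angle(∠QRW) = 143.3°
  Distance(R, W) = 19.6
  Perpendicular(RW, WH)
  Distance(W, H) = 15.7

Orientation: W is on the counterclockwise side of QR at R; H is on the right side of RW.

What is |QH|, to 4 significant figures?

46.41

Q is at the origin; QR runs at 25.0° with length 21.3, so R = 21.3·(cos 25.0°, sin 25.0°) = (19.30, 9.002). ∠QRW = 143.3°, so RW runs at 25.0° + (180° − 143.3°) = 61.70° from the x-axis; with |RW| = 19.6, W = R + 19.6·(cos 61.70°, sin 61.70°) = (28.60, 26.26). RW ⟂ WH; with |WH| = 15.7 on the right of RW, H = W + 15.7·(0.8805, -0.4741) = (42.42, 18.82). Then |QH| = |H − Q| = 46.41.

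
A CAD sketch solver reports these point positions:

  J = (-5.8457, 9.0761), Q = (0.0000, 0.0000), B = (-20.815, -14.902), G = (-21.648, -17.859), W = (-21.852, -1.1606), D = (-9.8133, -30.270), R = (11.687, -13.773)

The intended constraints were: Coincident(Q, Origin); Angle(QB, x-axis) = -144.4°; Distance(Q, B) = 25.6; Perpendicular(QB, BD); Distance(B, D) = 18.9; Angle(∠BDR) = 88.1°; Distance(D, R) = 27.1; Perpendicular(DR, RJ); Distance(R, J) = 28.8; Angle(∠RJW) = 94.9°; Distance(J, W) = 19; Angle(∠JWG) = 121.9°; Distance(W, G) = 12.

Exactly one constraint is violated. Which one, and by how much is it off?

Distance(W, G) = 12 — off by 4.70.

Q = (0.00, 0.00) ✓; QB at -144.4° ✓; |QB| = 25.60 ✓; ∠(QB, BD) = 90.00° ✓; |BD| = 18.90 ✓; ∠BDR = 88.10° ✓; |DR| = 27.10 ✓; ∠(DR, RJ) = 90.00° ✓; |RJ| = 28.80 ✓; ∠RJW = 94.90° ✓; |JW| = 19.00 ✓; ∠JWG = 121.9° ✓; |WG| = 16.70 ✗.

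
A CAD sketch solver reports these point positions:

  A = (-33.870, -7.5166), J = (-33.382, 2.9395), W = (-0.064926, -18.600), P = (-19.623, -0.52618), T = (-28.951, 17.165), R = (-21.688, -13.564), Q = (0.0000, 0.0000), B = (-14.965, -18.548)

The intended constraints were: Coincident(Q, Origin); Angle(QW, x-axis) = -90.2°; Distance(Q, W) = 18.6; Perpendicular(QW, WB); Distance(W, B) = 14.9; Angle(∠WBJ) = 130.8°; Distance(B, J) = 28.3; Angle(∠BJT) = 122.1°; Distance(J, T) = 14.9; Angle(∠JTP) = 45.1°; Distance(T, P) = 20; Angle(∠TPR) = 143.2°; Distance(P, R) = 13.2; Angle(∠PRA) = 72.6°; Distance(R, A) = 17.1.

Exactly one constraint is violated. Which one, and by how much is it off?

Distance(R, A) = 17.1 — off by 3.50.

Q = (0.00, 0.00) ✓; QW at -90.20° ✓; |QW| = 18.60 ✓; ∠(QW, WB) = 90.00° ✓; |WB| = 14.90 ✓; ∠WBJ = 130.8° ✓; |BJ| = 28.30 ✓; ∠BJT = 122.1° ✓; |JT| = 14.90 ✓; ∠JTP = 45.10° ✓; |TP| = 20.00 ✓; ∠TPR = 143.2° ✓; |PR| = 13.20 ✓; ∠PRA = 72.60° ✓; |RA| = 13.60 ✗.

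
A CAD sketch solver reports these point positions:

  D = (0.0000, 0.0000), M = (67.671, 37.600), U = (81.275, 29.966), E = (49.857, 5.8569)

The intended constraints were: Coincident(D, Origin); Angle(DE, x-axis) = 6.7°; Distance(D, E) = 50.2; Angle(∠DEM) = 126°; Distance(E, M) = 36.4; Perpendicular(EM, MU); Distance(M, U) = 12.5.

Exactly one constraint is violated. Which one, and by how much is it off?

Distance(M, U) = 12.5 — off by 3.10.

D = (0.00, 0.00) ✓; DE at 6.700° ✓; |DE| = 50.20 ✓; ∠DEM = 126.0° ✓; |EM| = 36.40 ✓; ∠(EM, MU) = 90.00° ✓; |MU| = 15.60 ✗.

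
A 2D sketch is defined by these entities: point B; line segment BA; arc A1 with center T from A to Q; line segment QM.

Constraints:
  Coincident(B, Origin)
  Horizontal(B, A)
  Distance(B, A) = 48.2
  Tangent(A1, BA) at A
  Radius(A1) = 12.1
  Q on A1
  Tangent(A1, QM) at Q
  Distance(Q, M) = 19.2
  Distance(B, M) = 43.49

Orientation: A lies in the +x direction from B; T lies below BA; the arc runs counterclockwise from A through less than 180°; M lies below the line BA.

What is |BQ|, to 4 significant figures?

37.62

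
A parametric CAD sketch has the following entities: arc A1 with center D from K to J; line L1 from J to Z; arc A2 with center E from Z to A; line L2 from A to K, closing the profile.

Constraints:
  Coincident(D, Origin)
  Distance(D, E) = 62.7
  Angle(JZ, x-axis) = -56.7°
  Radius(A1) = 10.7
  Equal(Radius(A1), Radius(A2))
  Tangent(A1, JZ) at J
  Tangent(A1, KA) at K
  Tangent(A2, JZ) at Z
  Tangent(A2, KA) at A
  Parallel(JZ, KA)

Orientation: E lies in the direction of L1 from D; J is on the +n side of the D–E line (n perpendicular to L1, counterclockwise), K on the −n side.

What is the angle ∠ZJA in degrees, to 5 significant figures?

18.845°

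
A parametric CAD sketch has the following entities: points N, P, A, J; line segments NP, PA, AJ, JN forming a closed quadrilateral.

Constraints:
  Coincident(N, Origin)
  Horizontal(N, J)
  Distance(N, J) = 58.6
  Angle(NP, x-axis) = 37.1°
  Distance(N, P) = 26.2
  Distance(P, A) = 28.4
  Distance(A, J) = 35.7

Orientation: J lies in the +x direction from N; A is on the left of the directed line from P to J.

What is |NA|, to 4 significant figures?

54.60

Checks: NP at 37.10° ✓; |PA| = 28.40 ✓; |AJ| = 35.70 ✓.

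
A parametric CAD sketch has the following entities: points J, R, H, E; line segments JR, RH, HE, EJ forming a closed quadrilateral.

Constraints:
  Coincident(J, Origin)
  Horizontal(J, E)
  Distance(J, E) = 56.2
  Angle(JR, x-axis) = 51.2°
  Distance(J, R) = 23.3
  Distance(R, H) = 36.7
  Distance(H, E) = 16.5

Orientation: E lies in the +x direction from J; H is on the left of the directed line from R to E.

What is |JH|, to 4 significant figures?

53.58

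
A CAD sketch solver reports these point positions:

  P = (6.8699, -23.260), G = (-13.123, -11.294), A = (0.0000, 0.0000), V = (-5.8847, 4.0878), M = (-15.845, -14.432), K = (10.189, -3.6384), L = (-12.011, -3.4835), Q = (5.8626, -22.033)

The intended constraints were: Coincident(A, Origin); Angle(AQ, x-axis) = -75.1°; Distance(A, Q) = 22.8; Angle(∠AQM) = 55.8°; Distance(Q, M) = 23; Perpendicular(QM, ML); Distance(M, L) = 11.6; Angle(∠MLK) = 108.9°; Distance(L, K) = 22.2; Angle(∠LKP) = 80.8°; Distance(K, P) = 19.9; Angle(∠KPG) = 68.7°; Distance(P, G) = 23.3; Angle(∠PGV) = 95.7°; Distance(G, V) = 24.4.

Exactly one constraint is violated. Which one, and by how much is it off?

Distance(G, V) = 24.4 — off by 7.40.

A = (0.00, 0.00) ✓; AQ at -75.10° ✓; |AQ| = 22.80 ✓; ∠AQM = 55.80° ✓; |QM| = 23.00 ✓; ∠(QM, ML) = 90.00° ✓; |ML| = 11.60 ✓; ∠MLK = 108.9° ✓; |LK| = 22.20 ✓; ∠LKP = 80.80° ✓; |KP| = 19.90 ✓; ∠KPG = 68.70° ✓; |PG| = 23.30 ✓; ∠PGV = 95.70° ✓; |GV| = 17.00 ✗.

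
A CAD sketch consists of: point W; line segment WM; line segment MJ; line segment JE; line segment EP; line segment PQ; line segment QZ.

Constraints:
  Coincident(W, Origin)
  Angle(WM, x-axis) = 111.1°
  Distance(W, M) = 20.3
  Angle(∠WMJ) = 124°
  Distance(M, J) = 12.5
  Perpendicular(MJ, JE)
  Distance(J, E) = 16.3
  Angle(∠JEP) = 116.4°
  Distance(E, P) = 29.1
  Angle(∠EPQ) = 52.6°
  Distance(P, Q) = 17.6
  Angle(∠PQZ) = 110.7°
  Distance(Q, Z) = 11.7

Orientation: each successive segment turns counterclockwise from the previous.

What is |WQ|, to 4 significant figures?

5.000

∠JEP = 116.4° gives EP at -39.30° from the x-axis; with |EP| = 29.1, P = (-0.6127, -12.59). ∠EPQ = 52.6° gives PQ at 88.10° from the x-axis; with |PQ| = 17.6, Q = (-0.02915, 5.000). Then |WQ| = |Q − W| = 5.000.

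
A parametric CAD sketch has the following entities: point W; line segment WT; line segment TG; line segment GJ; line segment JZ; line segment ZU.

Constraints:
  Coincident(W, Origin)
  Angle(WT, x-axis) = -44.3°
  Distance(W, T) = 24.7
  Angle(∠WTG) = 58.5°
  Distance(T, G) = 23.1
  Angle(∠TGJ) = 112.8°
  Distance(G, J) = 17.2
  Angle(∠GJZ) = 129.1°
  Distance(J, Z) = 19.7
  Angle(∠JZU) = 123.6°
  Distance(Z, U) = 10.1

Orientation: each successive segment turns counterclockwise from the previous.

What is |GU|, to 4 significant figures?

36.47

W is at the origin; WT runs at -44.3° with length 24.7, so T = (17.68, -17.25). ∠WTG = 58.5° gives TG at 77.20° from the x-axis; with |TG| = 23.1, G = (22.80, 5.275). ∠TGJ = 112.8° gives GJ at 144.4° from the x-axis; with |GJ| = 17.2, J = (8.810, 15.29). ∠GJZ = 129.1° gives JZ at -164.7° from the x-axis; with |JZ| = 19.7, Z = (-10.19, 10.09). ∠JZU = 123.6° gives ZU at -108.3° from the x-axis; with |ZU| = 10.1, U = (-13.36, 0.5001). Then |GU| = |U − G| = 36.47.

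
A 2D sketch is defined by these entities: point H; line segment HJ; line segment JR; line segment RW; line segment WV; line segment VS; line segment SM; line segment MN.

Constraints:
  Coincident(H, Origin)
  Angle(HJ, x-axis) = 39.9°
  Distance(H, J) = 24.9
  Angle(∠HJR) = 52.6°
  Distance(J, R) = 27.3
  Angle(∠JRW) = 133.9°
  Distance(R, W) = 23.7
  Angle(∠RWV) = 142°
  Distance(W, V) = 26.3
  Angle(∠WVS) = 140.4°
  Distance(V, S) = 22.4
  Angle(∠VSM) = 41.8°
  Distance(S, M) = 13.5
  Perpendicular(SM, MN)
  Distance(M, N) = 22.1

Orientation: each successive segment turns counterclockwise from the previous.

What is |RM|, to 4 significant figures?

48.75

∠WVS = 140.4° gives VS at -69.00° from the x-axis; with |VS| = 22.4, S = (-27.68, -36.91). ∠VSM = 41.8° gives SM at 69.20° from the x-axis; with |SM| = 13.5, M = (-22.88, -24.29). Then |RM| = |M − R| = 48.75.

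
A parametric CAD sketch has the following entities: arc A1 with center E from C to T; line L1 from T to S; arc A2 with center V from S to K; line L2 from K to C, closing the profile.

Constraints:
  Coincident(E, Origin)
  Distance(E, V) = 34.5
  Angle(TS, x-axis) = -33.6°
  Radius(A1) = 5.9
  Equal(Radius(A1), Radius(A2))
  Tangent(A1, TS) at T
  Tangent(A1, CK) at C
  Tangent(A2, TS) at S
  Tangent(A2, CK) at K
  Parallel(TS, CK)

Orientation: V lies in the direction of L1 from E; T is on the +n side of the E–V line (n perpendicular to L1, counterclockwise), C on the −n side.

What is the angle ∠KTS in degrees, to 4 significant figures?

18.88°

The slot axis is L1's direction at -33.6°, so u = (cos -33.6°, sin -33.6°) = (0.8329, -0.5534) and n = (−sin -33.6°, cos -33.6°) = (0.5534, 0.8329). E is at the origin and V lies 34.5 along u from E, so V = 34.5·u = (28.74, -19.09). Tangency of A1 to both parallel lines with radius 5.9 puts T and C at E ± 5.9·n: T = (3.265, 4.914), C = (-3.265, -4.914). Equal radii place S and K the same way about V: S = V + 5.9·n = (32.00, -14.18), K = V − 5.9·n = (25.47, -24.01). Then cos ∠KTS = TK·TS / (|TK||TS|), giving 18.88°.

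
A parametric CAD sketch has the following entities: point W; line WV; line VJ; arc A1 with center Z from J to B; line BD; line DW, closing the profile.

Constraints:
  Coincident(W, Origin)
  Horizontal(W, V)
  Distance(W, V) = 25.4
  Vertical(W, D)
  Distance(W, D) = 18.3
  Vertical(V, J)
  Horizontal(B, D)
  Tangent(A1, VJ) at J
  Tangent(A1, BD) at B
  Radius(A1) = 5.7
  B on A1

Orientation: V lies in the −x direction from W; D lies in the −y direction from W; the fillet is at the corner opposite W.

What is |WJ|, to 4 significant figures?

28.35

W is at the origin; W and V share the same y with |WV| = 25.4 and V on the −x side, so V = (-25.40, 0.000). W and D share the same x with |WD| = 18.3 and D on the −y side, so D = (0.000, -18.30). The virtual corner opposite W is at (-25.40, -18.30). The tangent condition forces ZJ to be normal to VJ and the tangent condition forces ZB to be normal to BD, with radius 5.7, so the center Z sits 5.7 in from both sides at Z = (-19.70, -12.60). That places the tangent points at J = (-25.40, -12.60) on VJ and B = (-19.70, -18.30) on BD. Then |WJ| = |J − W| = 28.35.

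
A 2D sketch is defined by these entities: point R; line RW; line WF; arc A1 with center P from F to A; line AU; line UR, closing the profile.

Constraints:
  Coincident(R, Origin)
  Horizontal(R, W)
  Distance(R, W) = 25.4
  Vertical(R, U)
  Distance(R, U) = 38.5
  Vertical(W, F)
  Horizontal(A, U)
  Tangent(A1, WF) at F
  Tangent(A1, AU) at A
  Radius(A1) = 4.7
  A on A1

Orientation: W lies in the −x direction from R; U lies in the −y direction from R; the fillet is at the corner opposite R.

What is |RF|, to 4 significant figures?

42.28

The virtual corner opposite R is at (-25.40, -38.50). Tangency of A1 to WF means the radius PF is perpendicular to WF and tangency of A1 to AU means the radius PA is perpendicular to AU, with radius 4.7, so the center P sits 4.7 in from both sides at P = (-20.70, -33.80). That places the tangent points at F = (-25.40, -33.80) on WF and A = (-20.70, -38.50) on AU. Then |RF| = |F − R| = 42.28.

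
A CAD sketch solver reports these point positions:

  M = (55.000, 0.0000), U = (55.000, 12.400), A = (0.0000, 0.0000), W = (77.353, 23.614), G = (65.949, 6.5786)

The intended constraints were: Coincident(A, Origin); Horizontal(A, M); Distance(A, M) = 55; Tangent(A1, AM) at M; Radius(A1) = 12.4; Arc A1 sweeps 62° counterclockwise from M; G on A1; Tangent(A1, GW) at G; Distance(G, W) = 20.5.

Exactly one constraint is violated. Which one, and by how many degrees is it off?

Tangent(A1, GW) at G — off by 5.80°.

A = (0.00, 0.00) ✓; A.y = 0.00, M.y = 0.00 ✓; |AM| = 55.00 ✓; ∠(UM, MA) = 90.00° ✓; |UM| = 12.40 ✓; bearing(U→G) − bearing(U→M) = 62.00° ✓; |UG| = 12.40 ✓; ∠(UG, GW) = 95.80° ✗; |GW| = 20.50 ✓.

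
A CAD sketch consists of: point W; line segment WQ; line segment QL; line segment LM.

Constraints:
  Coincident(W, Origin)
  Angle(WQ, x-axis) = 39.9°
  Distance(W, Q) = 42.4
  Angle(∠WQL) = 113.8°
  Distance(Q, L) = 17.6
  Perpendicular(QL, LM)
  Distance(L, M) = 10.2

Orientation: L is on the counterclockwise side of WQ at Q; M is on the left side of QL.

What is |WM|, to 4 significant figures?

44.97

W is at the origin; WQ runs at 39.9° with length 42.4, so Q = 42.4·(cos 39.9°, sin 39.9°) = (32.53, 27.20). ∠WQL = 113.8°, so QL runs at 39.9° + (180° − 113.8°) = 106.1° from the x-axis; with |QL| = 17.6, L = Q + 17.6·(cos 106.1°, sin 106.1°) = (27.65, 44.11). The perpendicularity gives LM at right angles to QL; with |LM| = 10.2 on the left of QL, M = L + 10.2·(-0.9608, -0.2773) = (17.85, 41.28). Then |WM| = |M − W| = 44.97.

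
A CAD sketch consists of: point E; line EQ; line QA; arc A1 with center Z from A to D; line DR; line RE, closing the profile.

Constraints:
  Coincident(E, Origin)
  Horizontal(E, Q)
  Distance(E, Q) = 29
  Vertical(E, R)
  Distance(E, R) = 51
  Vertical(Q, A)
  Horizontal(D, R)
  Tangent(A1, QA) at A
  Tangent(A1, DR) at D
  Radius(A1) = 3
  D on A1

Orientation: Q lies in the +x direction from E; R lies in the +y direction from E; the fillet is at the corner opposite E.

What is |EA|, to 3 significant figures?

56.1

The virtual corner opposite E is at (29.0, 51.0). A1 meets QA tangentially, so ZA is at right angles to QA and since A1 is tangent to DR there, ZD ⟂ DR, with radius 3.0, so the center Z sits 3.0 in from both sides at Z = (26.0, 48.0). That places the tangent points at A = (29.0, 48.0) on QA and D = (26.0, 51.0) on DR. Then |EA| = |A − E| = 56.1.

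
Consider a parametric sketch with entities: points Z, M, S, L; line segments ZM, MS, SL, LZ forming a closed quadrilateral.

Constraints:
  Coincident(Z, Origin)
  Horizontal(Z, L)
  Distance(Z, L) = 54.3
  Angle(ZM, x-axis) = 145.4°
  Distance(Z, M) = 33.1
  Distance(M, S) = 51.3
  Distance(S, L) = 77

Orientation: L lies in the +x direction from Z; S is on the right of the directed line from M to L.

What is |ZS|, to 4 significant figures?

35.16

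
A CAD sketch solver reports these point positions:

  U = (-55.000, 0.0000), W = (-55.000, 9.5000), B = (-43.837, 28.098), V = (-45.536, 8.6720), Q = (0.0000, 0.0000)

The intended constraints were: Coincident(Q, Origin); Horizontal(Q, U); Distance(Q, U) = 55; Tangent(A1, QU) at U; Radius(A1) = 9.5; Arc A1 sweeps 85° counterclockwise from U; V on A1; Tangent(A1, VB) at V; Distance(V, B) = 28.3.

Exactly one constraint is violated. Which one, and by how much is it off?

Distance(V, B) = 28.3 — off by 8.80.

Q = (0.00, 0.00) ✓; Q.y = 0.00, U.y = 0.00 ✓; |QU| = 55.00 ✓; ∠(WU, UQ) = 90.00° ✓; |WU| = 9.500 ✓; bearing(W→V) − bearing(W→U) = 85.00° ✓; |WV| = 9.500 ✓; ∠(WV, VB) = 90.00° ✓; |VB| = 19.50 ✗.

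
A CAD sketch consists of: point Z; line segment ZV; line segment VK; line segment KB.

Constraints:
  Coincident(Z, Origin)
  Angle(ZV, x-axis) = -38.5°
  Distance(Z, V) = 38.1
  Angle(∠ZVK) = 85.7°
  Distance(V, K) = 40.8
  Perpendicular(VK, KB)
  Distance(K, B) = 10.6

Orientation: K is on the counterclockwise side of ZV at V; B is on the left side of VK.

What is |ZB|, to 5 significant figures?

46.798

∠ZVK = 85.7°, so VK runs at -38.5° + (180° − 85.7°) = 55.800° from the x-axis; with |VK| = 40.8, K = V + 40.8·(cos 55.800°, sin 55.800°) = (52.750, 10.027). VK is perpendicular to KB; with |KB| = 10.6 on the left of VK, B = K + 10.6·(-0.82708, 0.56208) = (43.983, 15.985). Then |ZB| = |B − Z| = 46.798.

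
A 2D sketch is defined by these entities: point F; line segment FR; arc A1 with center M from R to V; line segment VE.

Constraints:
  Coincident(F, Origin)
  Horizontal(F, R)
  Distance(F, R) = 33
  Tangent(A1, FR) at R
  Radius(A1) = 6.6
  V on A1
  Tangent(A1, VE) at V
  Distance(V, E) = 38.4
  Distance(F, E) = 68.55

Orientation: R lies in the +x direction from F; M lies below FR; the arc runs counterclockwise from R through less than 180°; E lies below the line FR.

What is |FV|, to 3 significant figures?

31.0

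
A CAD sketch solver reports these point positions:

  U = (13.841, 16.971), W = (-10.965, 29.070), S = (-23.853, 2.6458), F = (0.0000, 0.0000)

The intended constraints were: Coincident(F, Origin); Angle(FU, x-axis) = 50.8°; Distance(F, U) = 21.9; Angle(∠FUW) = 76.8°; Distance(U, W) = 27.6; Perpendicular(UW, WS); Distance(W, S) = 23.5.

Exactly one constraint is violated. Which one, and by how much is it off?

Distance(W, S) = 23.5 — off by 5.90.

F = (0.00, 0.00) ✓; FU at 50.80° ✓; |FU| = 21.90 ✓; ∠FUW = 76.80° ✓; |UW| = 27.60 ✓; ∠(UW, WS) = 90.00° ✓; |WS| = 29.40 ✗.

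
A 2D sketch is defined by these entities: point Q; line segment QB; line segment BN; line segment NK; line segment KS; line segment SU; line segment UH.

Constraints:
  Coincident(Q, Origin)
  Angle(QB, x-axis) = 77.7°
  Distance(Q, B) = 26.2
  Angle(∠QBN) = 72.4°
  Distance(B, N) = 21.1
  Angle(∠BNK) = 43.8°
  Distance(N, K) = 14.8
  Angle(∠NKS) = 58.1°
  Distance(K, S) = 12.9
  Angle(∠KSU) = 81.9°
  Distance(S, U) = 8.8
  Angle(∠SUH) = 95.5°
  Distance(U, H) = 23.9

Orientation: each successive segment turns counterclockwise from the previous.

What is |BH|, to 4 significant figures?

29.01

∠KSU = 81.9° gives SU at -178.5° from the x-axis; with |SU| = 8.8, U = (-11.16, 27.02). ∠SUH = 95.5° gives UH at -94.00° from the x-axis; with |UH| = 23.9, H = (-12.83, 3.179). Then |BH| = |H − B| = 29.01.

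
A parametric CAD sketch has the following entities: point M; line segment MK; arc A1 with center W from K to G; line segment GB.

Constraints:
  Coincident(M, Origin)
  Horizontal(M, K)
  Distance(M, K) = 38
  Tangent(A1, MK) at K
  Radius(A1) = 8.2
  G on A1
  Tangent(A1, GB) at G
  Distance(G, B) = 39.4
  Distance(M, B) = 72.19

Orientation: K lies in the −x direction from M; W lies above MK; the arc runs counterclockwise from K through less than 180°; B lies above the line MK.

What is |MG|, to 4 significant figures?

34.62

M is at the origin; MK is horizontal with |MK| = 38.0 and K on the −x side, so K = (-38.00, 0.000). The tangent condition forces WK to be normal to MK, so W = K + (0, 8.2) = (-38.00, 8.200). Since WG ⟂ GB (tangency), |WB| = √(8.2² + 39.4²) = 40.24 regardless of where G sits on A1. So B lies on both circle(M, 72.19) and circle(W, 40.24); the above-MK intersection is B = (-57.82, 43.23). G is the foot of the tangent from B: G = (-31.84, 13.61).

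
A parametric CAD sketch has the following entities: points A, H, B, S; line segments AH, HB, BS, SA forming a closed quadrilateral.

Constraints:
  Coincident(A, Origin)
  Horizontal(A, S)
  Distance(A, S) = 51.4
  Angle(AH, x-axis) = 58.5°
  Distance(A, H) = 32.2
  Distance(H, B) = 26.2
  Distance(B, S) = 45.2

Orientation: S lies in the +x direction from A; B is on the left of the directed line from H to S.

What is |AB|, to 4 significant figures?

57.36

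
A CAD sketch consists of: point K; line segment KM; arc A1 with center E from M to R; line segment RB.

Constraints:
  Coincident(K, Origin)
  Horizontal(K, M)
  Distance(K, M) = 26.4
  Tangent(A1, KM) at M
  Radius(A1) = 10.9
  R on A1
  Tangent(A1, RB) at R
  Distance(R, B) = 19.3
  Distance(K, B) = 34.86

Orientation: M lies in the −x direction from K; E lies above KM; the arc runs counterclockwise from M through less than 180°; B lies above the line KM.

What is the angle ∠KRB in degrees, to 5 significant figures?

129.28°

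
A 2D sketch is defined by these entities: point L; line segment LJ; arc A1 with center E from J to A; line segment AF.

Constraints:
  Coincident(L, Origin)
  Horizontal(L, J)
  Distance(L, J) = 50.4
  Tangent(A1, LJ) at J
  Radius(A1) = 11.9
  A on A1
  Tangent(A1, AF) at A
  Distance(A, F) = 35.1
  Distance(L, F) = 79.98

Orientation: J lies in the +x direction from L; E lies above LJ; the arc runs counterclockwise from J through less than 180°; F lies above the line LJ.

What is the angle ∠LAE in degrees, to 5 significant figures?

15.367°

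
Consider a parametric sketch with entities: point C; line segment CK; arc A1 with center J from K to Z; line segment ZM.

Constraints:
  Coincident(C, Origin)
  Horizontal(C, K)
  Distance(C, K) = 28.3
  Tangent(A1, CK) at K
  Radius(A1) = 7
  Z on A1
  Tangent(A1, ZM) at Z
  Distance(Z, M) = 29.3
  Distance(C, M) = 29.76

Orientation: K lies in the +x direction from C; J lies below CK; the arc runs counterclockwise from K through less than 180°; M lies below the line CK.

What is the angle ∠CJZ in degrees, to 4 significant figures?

16.32°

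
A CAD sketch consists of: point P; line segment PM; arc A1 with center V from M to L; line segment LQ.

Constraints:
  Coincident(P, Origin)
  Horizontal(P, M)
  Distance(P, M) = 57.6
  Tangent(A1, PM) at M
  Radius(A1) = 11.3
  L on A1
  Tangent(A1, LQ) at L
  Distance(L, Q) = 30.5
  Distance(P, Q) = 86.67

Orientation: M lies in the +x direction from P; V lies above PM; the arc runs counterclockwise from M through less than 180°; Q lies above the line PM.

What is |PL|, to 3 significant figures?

68.6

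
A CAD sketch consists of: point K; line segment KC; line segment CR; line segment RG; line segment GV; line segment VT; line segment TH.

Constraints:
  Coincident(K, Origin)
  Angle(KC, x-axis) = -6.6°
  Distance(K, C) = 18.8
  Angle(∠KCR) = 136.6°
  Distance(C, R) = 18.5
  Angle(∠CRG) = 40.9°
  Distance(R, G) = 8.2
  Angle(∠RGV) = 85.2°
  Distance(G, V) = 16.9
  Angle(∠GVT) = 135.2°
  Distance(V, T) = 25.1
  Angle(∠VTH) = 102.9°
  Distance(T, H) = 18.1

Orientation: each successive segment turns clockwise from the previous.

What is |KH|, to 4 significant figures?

60.61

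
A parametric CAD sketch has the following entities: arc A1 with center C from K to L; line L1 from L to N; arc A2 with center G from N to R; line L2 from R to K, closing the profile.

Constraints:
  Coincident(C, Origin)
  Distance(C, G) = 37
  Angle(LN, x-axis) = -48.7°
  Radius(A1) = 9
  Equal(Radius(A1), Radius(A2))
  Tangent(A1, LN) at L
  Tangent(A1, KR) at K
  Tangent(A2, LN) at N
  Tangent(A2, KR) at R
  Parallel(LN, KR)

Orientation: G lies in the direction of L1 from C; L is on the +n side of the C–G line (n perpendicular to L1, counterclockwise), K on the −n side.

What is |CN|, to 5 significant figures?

38.079

The slot axis is L1's direction at -48.7°, so u = (cos -48.7°, sin -48.7°) = (0.66000, -0.75126) and n = (−sin -48.7°, cos -48.7°) = (0.75126, 0.66000). C is at the origin and G lies 37.0 along u from C, so G = 37.0·u = (24.420, -27.797). Tangency of A1 to both parallel lines with radius 9.0 puts L and K at C ± 9.0·n: L = (6.7614, 5.9400), K = (-6.7614, -5.9400). Equal radii place N and R the same way about G: N = G + 9.0·n = (31.181, -21.857), R = G − 9.0·n = (17.659, -33.737). Then |CN| = |N − C| = 38.079.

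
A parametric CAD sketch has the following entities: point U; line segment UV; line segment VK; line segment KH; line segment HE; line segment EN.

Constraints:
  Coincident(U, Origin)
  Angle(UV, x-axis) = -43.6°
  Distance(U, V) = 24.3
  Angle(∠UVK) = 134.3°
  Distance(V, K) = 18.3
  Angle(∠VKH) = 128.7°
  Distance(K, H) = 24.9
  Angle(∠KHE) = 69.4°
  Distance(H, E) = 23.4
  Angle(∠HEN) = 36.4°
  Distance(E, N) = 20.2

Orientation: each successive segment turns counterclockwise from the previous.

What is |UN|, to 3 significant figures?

41.0

U is at the origin; UV runs at -43.6° with length 24.3, so V = (17.6, -16.8). ∠UVK = 134.3° gives VK at 2.10° from the x-axis; with |VK| = 18.3, K = (35.9, -16.1). ∠VKH = 128.7° gives KH at 53.4° from the x-axis; with |KH| = 24.9, H = (50.7, 3.90). ∠KHE = 69.4° gives HE at 164° from the x-axis; with |HE| = 23.4, E = (28.2, 10.4). ∠HEN = 36.4° gives EN at -52.4° from the x-axis; with |EN| = 20.2, N = (40.6, -5.65). Then |UN| = |N − U| = 41.0.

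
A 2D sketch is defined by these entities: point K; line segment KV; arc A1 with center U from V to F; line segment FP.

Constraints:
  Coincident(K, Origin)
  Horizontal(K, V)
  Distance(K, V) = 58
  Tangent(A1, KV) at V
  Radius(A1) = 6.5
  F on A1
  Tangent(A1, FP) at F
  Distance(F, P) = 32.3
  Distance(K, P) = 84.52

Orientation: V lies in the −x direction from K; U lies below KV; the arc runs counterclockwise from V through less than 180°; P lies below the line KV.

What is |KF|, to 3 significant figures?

64.0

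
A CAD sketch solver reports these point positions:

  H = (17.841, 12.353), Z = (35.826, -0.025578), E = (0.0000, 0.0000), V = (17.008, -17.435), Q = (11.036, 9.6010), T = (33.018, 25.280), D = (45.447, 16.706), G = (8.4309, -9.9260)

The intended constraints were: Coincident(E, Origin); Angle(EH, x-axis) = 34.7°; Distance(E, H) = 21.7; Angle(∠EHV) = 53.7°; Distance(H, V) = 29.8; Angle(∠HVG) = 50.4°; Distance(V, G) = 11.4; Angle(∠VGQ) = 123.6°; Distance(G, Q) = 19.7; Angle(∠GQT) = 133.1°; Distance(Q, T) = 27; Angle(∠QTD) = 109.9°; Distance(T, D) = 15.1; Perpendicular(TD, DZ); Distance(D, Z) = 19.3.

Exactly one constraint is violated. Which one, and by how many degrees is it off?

Perpendicular(TD, DZ) — off by 4.70°.

E = (0.00, 0.00) ✓; EH at 34.70° ✓; |EH| = 21.70 ✓; ∠EHV = 53.70° ✓; |HV| = 29.80 ✓; ∠HVG = 50.40° ✓; |VG| = 11.40 ✓; ∠VGQ = 123.6° ✓; |GQ| = 19.70 ✓; ∠GQT = 133.1° ✓; |QT| = 27.00 ✓; ∠QTD = 109.9° ✓; |TD| = 15.10 ✓; ∠(TD, DZ) = 85.30° ✗; |DZ| = 19.30 ✓.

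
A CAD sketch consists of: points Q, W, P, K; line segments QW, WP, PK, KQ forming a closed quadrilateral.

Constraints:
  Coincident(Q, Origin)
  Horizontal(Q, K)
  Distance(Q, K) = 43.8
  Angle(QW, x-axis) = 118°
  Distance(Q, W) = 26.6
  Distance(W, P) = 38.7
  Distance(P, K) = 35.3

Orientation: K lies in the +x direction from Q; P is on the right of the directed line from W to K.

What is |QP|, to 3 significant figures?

12.7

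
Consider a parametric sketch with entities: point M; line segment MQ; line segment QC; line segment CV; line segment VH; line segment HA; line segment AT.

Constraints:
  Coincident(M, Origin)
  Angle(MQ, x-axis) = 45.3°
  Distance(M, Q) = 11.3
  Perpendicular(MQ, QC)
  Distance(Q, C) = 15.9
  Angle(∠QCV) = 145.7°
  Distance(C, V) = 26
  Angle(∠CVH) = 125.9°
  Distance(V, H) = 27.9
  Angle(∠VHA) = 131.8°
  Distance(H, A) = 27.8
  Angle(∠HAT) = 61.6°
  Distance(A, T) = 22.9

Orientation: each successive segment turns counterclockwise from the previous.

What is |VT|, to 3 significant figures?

35.5

M is at the origin; MQ runs at 45.3° with length 11.3, so Q = (7.95, 8.03). MQ is perpendicular to QC, so QC runs at 135°; with |QC| = 15.9, C = (-3.35, 19.2). ∠QCV = 145.7° gives CV at 170° from the x-axis; with |CV| = 26.0, V = (-28.9, 23.9). ∠CVH = 125.9° gives VH at -136° from the x-axis; with |VH| = 27.9, H = (-49.1, 4.63). ∠VHA = 131.8° gives HA at -88.1° from the x-axis; with |HA| = 27.8, A = (-48.2, -23.2). ∠HAT = 61.6° gives AT at 30.3° from the x-axis; with |AT| = 22.9, T = (-28.4, -11.6). Then |VT| = |T − V| = 35.5.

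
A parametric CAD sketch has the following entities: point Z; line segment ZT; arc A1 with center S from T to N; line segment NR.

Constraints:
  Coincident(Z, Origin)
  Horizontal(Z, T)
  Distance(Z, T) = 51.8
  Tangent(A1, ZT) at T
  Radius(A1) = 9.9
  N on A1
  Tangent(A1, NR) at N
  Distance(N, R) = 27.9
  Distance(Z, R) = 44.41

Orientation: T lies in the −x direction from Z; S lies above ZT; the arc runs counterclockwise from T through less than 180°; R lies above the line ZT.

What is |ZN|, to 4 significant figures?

43.16

Z is at the origin; Z and T share the same y with |ZT| = 51.8 and T on the −x side, so T = (-51.80, 0.000). Tangency of A1 to ZT means the radius ST is perpendicular to ZT, so S = T + (0, 9.9) = (-51.80, 9.900). Since SN ⟂ NR (tangency), |SR| = √(9.9² + 27.9²) = 29.60 regardless of where N sits on A1. So R lies on both circle(Z, 44.41) and circle(S, 29.60); the above-ZT intersection is R = (-31.43, 31.38). N is the foot of the tangent from R: N = (-42.75, 5.881).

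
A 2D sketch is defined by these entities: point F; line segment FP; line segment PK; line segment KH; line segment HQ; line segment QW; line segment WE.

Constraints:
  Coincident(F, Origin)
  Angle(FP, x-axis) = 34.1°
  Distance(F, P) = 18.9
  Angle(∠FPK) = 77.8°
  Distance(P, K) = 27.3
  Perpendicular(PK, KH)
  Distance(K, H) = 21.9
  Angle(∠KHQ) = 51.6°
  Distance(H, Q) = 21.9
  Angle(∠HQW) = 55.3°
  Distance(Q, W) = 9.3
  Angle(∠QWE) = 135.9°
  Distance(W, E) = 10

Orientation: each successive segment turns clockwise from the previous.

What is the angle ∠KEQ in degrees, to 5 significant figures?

80.464°

∠HQW = 55.3° gives QW at -51.200° from the x-axis; with |QW| = 9.3, W = (17.561, -9.1520). ∠QWE = 135.9° gives WE at -95.300° from the x-axis; with |WE| = 10.0, E = (16.637, -19.109). Then cos ∠KEQ = EK·EQ / (|EK||EQ|), giving 80.464°.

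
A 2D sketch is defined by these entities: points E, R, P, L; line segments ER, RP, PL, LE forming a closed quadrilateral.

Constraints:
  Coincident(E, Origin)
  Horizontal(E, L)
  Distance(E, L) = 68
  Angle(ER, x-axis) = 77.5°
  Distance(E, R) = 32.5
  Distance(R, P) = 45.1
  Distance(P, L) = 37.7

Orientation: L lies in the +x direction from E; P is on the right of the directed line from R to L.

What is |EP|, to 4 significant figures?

31.56

E is at the origin; E and L share the same y with |EL| = 68.0 and L in +x, so L = (68.0, 0). ER runs at 77.5° with |ER| = 32.5, so R = (7.034, 31.73). P is determined by |RP| = 45.1 and |PL| = 37.7 together: it lies at the intersection of circle(R, 45.1) and circle(L, 37.7). With |RL| = 68.73, the foot of the radical line on RL is 38.82 from R and the perpendicular offset is √(45.1² − 38.82²) = 22.95. Taking the right-of-RL solution: P = (30.87, -6.554).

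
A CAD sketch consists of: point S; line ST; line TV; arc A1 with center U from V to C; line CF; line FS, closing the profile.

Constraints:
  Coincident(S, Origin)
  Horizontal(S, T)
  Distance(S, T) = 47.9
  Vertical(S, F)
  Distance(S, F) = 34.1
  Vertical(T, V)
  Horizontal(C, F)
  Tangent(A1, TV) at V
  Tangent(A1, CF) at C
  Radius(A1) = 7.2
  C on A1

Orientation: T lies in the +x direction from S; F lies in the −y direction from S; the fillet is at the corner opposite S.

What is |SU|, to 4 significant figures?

48.79

S is at the origin; ST is horizontal with |ST| = 47.9 and T on the +x side, so T = (47.90, 0.000). SF is vertical with |SF| = 34.1 and F on the −y side, so F = (0.000, -34.10). The virtual corner opposite S is at (47.90, -34.10). The tangent condition forces UV to be normal to TV and since A1 is tangent to CF there, UC ⟂ CF, with radius 7.2, so the center U sits 7.2 in from both sides at U = (40.70, -26.90). Then |SU| = |U − S| = 48.79.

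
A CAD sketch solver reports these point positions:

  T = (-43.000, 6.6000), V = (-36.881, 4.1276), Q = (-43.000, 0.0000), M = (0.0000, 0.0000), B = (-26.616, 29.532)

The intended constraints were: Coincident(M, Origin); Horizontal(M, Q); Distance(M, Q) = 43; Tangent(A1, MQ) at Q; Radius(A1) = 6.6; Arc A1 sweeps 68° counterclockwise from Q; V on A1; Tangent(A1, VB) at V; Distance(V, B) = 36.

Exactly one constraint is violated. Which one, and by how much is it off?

Distance(V, B) = 36 — off by 8.60.

M = (0.00, 0.00) ✓; M.y = 0.00, Q.y = 0.00 ✓; |MQ| = 43.00 ✓; ∠(TQ, QM) = 90.00° ✓; |TQ| = 6.600 ✓; bearing(T→V) − bearing(T→Q) = 68.00° ✓; |TV| = 6.600 ✓; ∠(TV, VB) = 90.00° ✓; |VB| = 27.40 ✗.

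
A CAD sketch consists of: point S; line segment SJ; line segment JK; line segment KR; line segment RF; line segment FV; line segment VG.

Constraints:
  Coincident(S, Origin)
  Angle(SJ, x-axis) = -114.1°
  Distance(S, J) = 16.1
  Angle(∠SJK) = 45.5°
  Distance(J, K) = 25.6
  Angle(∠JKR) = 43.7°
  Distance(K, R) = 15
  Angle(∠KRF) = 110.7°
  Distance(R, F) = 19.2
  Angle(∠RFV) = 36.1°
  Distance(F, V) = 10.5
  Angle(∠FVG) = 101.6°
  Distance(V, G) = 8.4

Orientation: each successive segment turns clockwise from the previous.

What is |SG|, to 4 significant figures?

3.565

S is at the origin; SJ runs at -114.1° with length 16.1, so J = (-6.574, -14.70). ∠SJK = 45.5° gives JK at 111.4° from the x-axis; with |JK| = 25.6, K = (-15.91, 9.138). ∠JKR = 43.7° gives KR at -24.90° from the x-axis; with |KR| = 15.0, R = (-2.309, 2.823). ∠KRF = 110.7° gives RF at -94.20° from the x-axis; with |RF| = 19.2, F = (-3.715, -16.33). ∠RFV = 36.1° gives FV at 121.9° from the x-axis; with |FV| = 10.5, V = (-9.264, -7.411). ∠FVG = 101.6° gives VG at 43.50° from the x-axis; with |VG| = 8.4, G = (-3.171, -1.629). Then |SG| = |G − S| = 3.565.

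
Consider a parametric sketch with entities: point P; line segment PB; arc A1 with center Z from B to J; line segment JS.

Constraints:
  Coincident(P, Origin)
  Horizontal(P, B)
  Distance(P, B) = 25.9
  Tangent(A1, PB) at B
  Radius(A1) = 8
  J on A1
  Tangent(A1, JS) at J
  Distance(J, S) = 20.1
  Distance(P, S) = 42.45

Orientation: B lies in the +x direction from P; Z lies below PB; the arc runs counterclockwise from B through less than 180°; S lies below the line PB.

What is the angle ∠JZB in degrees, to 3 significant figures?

125°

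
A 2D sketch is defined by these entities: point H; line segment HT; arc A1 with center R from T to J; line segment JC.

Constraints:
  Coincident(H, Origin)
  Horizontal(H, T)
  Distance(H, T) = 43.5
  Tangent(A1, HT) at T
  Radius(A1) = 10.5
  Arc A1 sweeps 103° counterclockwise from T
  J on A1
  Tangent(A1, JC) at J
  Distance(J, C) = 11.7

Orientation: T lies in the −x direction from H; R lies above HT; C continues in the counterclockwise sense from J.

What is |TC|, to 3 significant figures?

25.4

H is at the origin; H and T share the same y with |HT| = 43.5 and T on the −x side, so T = (-43.5, 0.00). Since A1 is tangent to HT there, RT ⟂ HT, so R = T + (0, 10.5) = (-43.5, 10.5). On A1, T sits at bearing -90° from R; a 103° counterclockwise sweep puts J at bearing 13°, so J = R + 10.5·(cos 13°, sin 13°) = (-33.3, 12.9). Tangency of A1 to JC means the radius RJ is perpendicular to JC, so JC runs along (−sin 13°, cos 13°); with |JC| = 11.7, C = (-35.9, 24.3). Then |TC| = |C − T| = 25.4.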